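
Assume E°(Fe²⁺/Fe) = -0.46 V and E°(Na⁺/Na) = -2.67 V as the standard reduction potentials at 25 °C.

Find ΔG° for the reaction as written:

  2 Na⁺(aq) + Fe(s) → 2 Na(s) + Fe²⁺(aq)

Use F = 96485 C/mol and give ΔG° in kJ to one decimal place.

As written, Na⁺/Na is reduced (cathode) and Fe²⁺/Fe is oxidised (anode), so E°cell = (-2.67) − (-0.46) = -2.21 V.
Balancing electrons gives n = 2.
ΔG° = −nFE° = −(2)(96485)(-2.21) = 426,464 J = +426.5 kJ.

+426.5 kJ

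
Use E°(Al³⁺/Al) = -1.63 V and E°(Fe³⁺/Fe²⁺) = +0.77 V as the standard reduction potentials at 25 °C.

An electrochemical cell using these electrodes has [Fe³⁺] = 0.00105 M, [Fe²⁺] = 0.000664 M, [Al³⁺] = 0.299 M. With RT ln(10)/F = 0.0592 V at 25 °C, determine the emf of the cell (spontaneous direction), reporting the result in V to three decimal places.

Fe³⁺/Fe²⁺ is the cathode (higher E°), Al³⁺/Al the anode: E°cell = +0.77 − (-1.63) = +2.40 V, n = 3.
Overall: 3 Fe³⁺(aq) + Al(s) → 3 Fe²⁺(aq) + Al³⁺(aq)
Q = [Fe²⁺]^3·[Al³⁺] / ([Fe³⁺]^3); log Q = -1.121.
E = E° − (0.0592/n) log Q = +2.40 − (0.0592/3)(-1.121) = +2.422 V.

+2.422 V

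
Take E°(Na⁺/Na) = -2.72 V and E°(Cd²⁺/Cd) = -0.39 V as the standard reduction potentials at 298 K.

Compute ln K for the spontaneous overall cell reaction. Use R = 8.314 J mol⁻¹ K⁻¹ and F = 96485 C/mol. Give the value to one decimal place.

181.5

Cathode: Cd²⁺/Cd; anode: Na⁺/Na. E°cell = (-0.39) − (-2.72) = +2.33 V, with n = 2.
ΔG° = −nFE° = −RT ln K, so ln K = nFE°/(RT) = (2)(96485)(+2.33) / ((8.314)(298)) = 181.476.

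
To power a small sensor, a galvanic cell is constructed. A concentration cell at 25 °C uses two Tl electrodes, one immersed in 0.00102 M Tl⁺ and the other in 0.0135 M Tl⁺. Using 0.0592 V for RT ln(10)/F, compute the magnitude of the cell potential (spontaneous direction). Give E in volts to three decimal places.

For a concentration cell E°cell = 0. The 0.0135 M side is the cathode (reduction is favoured where [Tl⁺] is higher).
With n = 1, E = −(0.0592/1) log([Tl⁺]ₐₙ/[Tl⁺]꜀ₐₜ) = −(0.0592/1) log(0.00102/0.0135) = −(0.0592/1)(-1.122) = +0.066 V.

+0.066 V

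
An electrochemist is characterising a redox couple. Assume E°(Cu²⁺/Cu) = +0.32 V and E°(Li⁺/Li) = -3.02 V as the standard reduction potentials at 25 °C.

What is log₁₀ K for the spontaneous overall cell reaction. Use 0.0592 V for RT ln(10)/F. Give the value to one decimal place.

Cathode: Cu²⁺/Cu; anode: Li⁺/Li. E°cell = +3.34 V, n = 2.
log K = nE°cell / 0.0592 = (2)(+3.34) / 0.0592 = 112.8.

112.8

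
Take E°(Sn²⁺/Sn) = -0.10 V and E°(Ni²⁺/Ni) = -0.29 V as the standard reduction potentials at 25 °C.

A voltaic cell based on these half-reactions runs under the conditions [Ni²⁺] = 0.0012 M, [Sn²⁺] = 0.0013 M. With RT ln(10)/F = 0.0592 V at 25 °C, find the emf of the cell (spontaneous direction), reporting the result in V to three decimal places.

+0.191 V

Sn²⁺/Sn is the cathode (higher E°), Ni²⁺/Ni the anode: E°cell = -0.10 − (-0.29) = +0.19 V, n = 2.
Overall: Sn²⁺(aq) + Ni(s) → Sn(s) + Ni²⁺(aq)
Q = [Ni²⁺] / ([Sn²⁺]); log Q = -0.035.
E = E° − (0.0592/n) log Q = +0.19 − (0.0592/2)(-0.035) = +0.191 V.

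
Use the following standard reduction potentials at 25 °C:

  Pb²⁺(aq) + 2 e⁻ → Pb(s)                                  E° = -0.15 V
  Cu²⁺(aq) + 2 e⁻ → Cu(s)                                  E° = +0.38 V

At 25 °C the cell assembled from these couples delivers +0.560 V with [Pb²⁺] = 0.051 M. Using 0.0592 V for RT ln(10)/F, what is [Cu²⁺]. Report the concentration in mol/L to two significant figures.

0.53 M

Cu²⁺/Cu is the cathode, Pb²⁺/Pb the anode: E°cell = +0.53 V, n = 2.
Overall reaction: Cu²⁺(aq) + Pb(s) → Cu(s) + Pb²⁺(aq); Q = [Pb²⁺]^1/[Cu²⁺]^1.
From E = E° − (0.0592/n) log Q: log Q = (E° − E)·n/0.0592 = (+0.53 − (+0.560))·2/0.0592 = -1.0135.
So 1·log[Cu²⁺] = 1·log(0.051) − log Q = -1.2924 − (-1.0135) = -0.2789; [Cu²⁺] = 10^(-0.2789) ≈ 0.53 M.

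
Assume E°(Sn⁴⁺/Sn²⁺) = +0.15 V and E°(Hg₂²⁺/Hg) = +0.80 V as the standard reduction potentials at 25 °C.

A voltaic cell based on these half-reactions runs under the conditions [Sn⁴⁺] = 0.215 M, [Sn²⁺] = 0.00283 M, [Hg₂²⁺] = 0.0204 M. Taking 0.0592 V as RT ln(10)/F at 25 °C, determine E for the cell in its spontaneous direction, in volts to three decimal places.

+0.544 V

Hg₂²⁺/Hg is the cathode (higher E°), Sn⁴⁺/Sn²⁺ the anode: E°cell = +0.80 − (+0.15) = +0.65 V, n = 2.
Overall: Hg₂²⁺(aq) + Sn²⁺(aq) → 2 Hg(l) + Sn⁴⁺(aq)
Q = [Sn⁴⁺] / ([Hg₂²⁺]·[Sn²⁺]); log Q = 3.571.
E = E° − (0.0592/n) log Q = +0.65 − (0.0592/2)(3.571) = +0.544 V.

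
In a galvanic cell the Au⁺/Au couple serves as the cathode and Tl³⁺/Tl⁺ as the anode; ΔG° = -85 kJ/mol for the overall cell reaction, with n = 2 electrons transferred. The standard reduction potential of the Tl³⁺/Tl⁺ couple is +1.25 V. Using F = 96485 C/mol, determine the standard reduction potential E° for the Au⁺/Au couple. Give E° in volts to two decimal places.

E°cell = −ΔG°/(nF) = −(-85×10³)/((2)(96485)) = +0.440 V.
Since Au⁺/Au is the cathode and Tl³⁺/Tl⁺ the anode, E°cell = E°(Au⁺/Au) − E°(Tl³⁺/Tl⁺).
So E°(Au⁺/Au) = E°cell + E°(Tl³⁺/Tl⁺) = +0.440 + (+1.25) = +1.69 V.

+1.69 V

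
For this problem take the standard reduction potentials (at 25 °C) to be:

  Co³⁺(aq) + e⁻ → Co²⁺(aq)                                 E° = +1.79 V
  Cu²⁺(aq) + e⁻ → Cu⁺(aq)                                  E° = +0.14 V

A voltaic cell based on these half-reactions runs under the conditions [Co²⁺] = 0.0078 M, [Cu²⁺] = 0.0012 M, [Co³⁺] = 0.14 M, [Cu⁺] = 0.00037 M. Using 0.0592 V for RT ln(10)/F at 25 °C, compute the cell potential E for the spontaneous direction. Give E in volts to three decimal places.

+1.694 V

Co³⁺/Co²⁺ is the cathode (higher E°), Cu²⁺/Cu⁺ the anode: E°cell = +1.79 − (+0.14) = +1.65 V, n = 1.
Overall: Co³⁺(aq) + Cu⁺(aq) → Co²⁺(aq) + Cu²⁺(aq)
Q = [Co²⁺]·[Cu²⁺] / ([Co³⁺]·[Cu⁺]); log Q = -0.743.
E = E° − (0.0592/n) log Q = +1.65 − (0.0592/1)(-0.743) = +1.694 V.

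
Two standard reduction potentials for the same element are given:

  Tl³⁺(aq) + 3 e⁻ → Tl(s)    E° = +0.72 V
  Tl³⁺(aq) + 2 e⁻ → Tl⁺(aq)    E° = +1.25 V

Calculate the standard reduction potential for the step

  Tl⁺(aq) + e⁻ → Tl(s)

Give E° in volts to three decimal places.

-0.340 V

Sequential free energies add, so n₃E°₃ = n₁E°₁ + n₂E°₂.
With n₃ = 3, and the known step contributing 2×(+1.25) V, the unknown satisfies 1·E° = 3×(+0.72) − 2×(+1.25) = -0.340.
E° = -0.340 / 1 = -0.340 V.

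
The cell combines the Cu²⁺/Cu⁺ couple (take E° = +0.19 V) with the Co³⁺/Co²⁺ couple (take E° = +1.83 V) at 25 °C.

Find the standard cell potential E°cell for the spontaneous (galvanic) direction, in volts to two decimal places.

+1.64 V

The Co³⁺/Co²⁺ couple has the higher reduction potential, so it is the cathode; Cu²⁺/Cu⁺ is oxidised at the anode.
E°cell = E°(cathode) − E°(anode) = (+1.83) − (+0.19) = +1.64 V.
Since E°cell > 0, the reaction is spontaneous under standard conditions.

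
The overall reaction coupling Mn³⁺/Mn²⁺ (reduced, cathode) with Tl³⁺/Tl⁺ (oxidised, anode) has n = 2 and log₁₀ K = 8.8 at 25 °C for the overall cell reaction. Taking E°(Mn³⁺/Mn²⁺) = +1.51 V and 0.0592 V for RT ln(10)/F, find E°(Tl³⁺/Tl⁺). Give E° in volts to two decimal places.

E°cell = (0.0592/n)·log K = (0.0592/2)(8.8) = +0.260 V.
Since Mn³⁺/Mn²⁺ is the cathode and Tl³⁺/Tl⁺ the anode, E°cell = E°(Mn³⁺/Mn²⁺) − E°(Tl³⁺/Tl⁺).
So E°(Tl³⁺/Tl⁺) = E°(Mn³⁺/Mn²⁺) − E°cell = (+1.51) − (+0.260) = +1.25 V.

+1.25 V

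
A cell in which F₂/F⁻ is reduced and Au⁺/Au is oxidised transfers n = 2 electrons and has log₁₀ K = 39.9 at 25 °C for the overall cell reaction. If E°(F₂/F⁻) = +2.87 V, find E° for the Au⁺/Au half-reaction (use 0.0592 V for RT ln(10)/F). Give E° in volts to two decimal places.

+1.69 V

E°cell = (0.0592/n)·log K = (0.0592/2)(39.9) = +1.181 V.
Since F₂/F⁻ is the cathode and Au⁺/Au the anode, E°cell = E°(F₂/F⁻) − E°(Au⁺/Au).
So E°(Au⁺/Au) = E°(F₂/F⁻) − E°cell = (+2.87) − (+1.181) = +1.69 V.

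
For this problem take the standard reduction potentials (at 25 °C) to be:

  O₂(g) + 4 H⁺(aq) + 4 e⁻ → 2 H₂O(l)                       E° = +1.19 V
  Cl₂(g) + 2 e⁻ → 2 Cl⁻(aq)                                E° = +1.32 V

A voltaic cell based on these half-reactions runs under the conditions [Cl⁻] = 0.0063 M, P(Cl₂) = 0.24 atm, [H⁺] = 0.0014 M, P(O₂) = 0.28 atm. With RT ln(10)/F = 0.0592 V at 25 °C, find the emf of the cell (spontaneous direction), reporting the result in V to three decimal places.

+0.419 V

Cl₂/Cl⁻ is the cathode (higher E°), O₂/H₂O the anode: E°cell = +1.32 − (+1.19) = +0.13 V, n = 4.
Overall: 2 Cl₂(g) + 2 H₂O(l) → 4 Cl⁻(aq) + O₂(g) + 4 H⁺(aq)
Q = [Cl⁻]^4·P(O₂)·[H⁺]^4 / (P(Cl₂)^2); log Q = -19.531.
E = E° − (0.0592/n) log Q = +0.13 − (0.0592/4)(-19.531) = +0.419 V.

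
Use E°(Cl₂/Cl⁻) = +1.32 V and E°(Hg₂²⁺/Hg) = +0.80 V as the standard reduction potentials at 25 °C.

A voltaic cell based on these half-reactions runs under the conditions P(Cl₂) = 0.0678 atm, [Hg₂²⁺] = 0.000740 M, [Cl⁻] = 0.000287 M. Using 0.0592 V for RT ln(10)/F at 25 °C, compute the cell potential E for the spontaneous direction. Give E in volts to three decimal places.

Cl₂/Cl⁻ is the cathode (higher E°), Hg₂²⁺/Hg the anode: E°cell = +1.32 − (+0.80) = +0.52 V, n = 2.
Overall: Cl₂(g) + 2 Hg(l) → 2 Cl⁻(aq) + Hg₂²⁺(aq)
Q = [Cl⁻]^2·[Hg₂²⁺] / (P(Cl₂)); log Q = -9.046.
E = E° − (0.0592/n) log Q = +0.52 − (0.0592/2)(-9.046) = +0.788 V.

+0.788 V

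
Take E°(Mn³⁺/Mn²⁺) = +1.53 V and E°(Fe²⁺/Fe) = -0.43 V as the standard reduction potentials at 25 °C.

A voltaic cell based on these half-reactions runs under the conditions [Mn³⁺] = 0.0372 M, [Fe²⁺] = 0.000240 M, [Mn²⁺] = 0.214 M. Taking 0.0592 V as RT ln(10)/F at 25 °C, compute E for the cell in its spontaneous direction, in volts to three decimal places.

+2.022 V

Mn³⁺/Mn²⁺ is the cathode (higher E°), Fe²⁺/Fe the anode: E°cell = +1.53 − (-0.43) = +1.96 V, n = 2.
Overall: 2 Mn³⁺(aq) + Fe(s) → 2 Mn²⁺(aq) + Fe²⁺(aq)
Q = [Mn²⁺]^2·[Fe²⁺] / ([Mn³⁺]^2); log Q = -2.100.
E = E° − (0.0592/n) log Q = +1.96 − (0.0592/2)(-2.100) = +2.022 V.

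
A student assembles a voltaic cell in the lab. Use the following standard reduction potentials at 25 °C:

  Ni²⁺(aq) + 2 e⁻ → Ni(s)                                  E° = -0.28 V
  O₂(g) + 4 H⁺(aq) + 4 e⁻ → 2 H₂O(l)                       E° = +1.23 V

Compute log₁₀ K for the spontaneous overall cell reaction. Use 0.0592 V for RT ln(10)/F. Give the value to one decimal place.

102.0

Cathode: O₂/H₂O; anode: Ni²⁺/Ni. E°cell = +1.51 V, n = 4.
log K = nE°cell / 0.0592 = (4)(+1.51) / 0.0592 = 102.0.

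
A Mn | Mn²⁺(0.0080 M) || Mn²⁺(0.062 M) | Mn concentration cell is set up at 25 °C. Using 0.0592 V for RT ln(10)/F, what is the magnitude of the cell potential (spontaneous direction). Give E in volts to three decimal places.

For a concentration cell E°cell = 0. The 0.062 M side is the cathode (reduction is favoured where [Mn²⁺] is higher).
With n = 2, E = −(0.0592/2) log([Mn²⁺]ₐₙ/[Mn²⁺]꜀ₐₜ) = −(0.0592/2) log(0.008/0.062) = −(0.0592/2)(-0.889) = +0.026 V.

+0.026 V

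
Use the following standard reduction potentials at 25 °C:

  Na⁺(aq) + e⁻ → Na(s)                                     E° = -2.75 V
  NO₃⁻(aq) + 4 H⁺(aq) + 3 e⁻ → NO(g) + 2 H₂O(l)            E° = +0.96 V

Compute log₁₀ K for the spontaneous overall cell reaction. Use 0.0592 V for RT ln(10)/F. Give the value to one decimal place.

188.0

Cathode: NO₃⁻/NO; anode: Na⁺/Na. E°cell = +3.71 V, n = 3.
log K = nE°cell / 0.0592 = (3)(+3.71) / 0.0592 = 188.0.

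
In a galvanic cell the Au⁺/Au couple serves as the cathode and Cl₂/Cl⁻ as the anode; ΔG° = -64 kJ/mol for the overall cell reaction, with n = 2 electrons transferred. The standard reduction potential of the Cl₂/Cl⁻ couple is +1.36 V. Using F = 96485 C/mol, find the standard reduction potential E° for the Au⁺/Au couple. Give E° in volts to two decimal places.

+1.69 V

E°cell = −ΔG°/(nF) = −(-64×10³)/((2)(96485)) = +0.332 V.
Since Au⁺/Au is the cathode and Cl₂/Cl⁻ the anode, E°cell = E°(Au⁺/Au) − E°(Cl₂/Cl⁻).
So E°(Au⁺/Au) = E°cell + E°(Cl₂/Cl⁻) = +0.332 + (+1.36) = +1.69 V.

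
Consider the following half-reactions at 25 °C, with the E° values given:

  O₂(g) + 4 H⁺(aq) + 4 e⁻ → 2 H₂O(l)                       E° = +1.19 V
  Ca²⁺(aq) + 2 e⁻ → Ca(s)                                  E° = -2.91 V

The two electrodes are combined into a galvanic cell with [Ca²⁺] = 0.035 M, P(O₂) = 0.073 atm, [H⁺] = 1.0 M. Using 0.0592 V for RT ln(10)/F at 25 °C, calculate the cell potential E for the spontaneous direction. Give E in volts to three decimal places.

O₂/H₂O is the cathode (higher E°), Ca²⁺/Ca the anode: E°cell = +1.19 − (-2.91) = +4.10 V, n = 4.
Overall: O₂(g) + 4 H⁺(aq) + 2 Ca(s) → 2 H₂O(l) + 2 Ca²⁺(aq)
Q = [Ca²⁺]^2 / (P(O₂)·[H⁺]^4); log Q = -1.775.
E = E° − (0.0592/n) log Q = +4.10 − (0.0592/4)(-1.775) = +4.126 V.

+4.126 V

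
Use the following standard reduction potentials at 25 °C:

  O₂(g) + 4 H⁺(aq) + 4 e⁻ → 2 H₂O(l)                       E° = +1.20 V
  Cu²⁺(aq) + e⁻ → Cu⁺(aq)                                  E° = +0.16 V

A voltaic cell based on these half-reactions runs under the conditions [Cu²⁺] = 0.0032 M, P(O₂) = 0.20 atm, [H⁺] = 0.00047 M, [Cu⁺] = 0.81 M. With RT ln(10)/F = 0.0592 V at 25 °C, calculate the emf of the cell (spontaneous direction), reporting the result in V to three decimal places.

O₂/H₂O is the cathode (higher E°), Cu²⁺/Cu⁺ the anode: E°cell = +1.20 − (+0.16) = +1.04 V, n = 4.
Overall: O₂(g) + 4 H⁺(aq) + 4 Cu⁺(aq) → 2 H₂O(l) + 4 Cu²⁺(aq)
Q = [Cu²⁺]^4 / (P(O₂)·[H⁺]^4·[Cu⁺]^4); log Q = 4.397.
E = E° − (0.0592/n) log Q = +1.04 − (0.0592/4)(4.397) = +0.975 V.

+0.975 V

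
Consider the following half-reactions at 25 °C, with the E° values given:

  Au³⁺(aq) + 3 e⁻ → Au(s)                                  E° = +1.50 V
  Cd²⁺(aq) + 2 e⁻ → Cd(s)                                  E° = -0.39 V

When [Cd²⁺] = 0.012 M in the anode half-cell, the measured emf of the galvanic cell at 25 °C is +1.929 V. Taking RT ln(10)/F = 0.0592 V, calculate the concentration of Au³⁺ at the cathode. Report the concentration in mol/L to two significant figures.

0.12 M

Au³⁺/Au is the cathode, Cd²⁺/Cd the anode: E°cell = +1.89 V, n = 6.
Overall reaction: 2 Au³⁺(aq) + 3 Cd(s) → 2 Au(s) + 3 Cd²⁺(aq); Q = [Cd²⁺]^3/[Au³⁺]^2.
From E = E° − (0.0592/n) log Q: log Q = (E° − E)·n/0.0592 = (+1.89 − (+1.929))·6/0.0592 = -3.9527.
So 2·log[Au³⁺] = 3·log(0.012) − log Q = -5.7625 − (-3.9527) = -1.8098; log[Au³⁺] = -1.8098 / 2 = -0.9049; [Au³⁺] = 10^(-0.9049) ≈ 0.12 M.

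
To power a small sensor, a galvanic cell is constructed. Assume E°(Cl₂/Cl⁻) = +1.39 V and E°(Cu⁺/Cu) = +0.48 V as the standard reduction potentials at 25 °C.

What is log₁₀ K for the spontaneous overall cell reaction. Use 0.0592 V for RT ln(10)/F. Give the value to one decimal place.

Cathode: Cl₂/Cl⁻; anode: Cu⁺/Cu. E°cell = +0.91 V, n = 2.
log K = nE°cell / 0.0592 = (2)(+0.91) / 0.0592 = 30.7.

30.7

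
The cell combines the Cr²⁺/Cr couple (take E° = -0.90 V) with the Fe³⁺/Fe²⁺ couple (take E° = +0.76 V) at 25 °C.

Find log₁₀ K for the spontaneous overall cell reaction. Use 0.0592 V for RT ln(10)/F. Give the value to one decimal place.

56.1

Cathode: Fe³⁺/Fe²⁺; anode: Cr²⁺/Cr. E°cell = +1.66 V, n = 2.
log K = nE°cell / 0.0592 = (2)(+1.66) / 0.0592 = 56.1.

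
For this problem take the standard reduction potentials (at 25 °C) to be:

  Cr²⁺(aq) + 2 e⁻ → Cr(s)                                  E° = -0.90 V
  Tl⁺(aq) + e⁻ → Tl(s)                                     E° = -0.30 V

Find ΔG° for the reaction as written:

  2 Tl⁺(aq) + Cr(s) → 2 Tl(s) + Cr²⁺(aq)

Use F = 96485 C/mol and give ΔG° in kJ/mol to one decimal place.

As written, Tl⁺/Tl is reduced (cathode) and Cr²⁺/Cr is oxidised (anode), so E°cell = (-0.30) − (-0.90) = +0.60 V.
Balancing electrons gives n = 2.
ΔG° = −nFE° = −(2)(96485)(+0.60) = -115,782 J = -115.8 kJ/mol.

-115.8 kJ/mol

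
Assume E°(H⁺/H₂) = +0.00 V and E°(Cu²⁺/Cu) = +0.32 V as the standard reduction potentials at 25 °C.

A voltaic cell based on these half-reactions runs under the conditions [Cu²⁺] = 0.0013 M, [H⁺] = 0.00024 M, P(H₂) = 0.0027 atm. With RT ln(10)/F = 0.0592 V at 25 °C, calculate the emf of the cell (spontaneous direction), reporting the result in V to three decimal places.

+0.373 V

Cu²⁺/Cu is the cathode (higher E°), H⁺/H₂ the anode: E°cell = +0.32 − (+0.00) = +0.32 V, n = 2.
Overall: Cu²⁺(aq) + H₂(g) → Cu(s) + 2 H⁺(aq)
Q = [H⁺]^2 / ([Cu²⁺]·P(H₂)); log Q = -1.785.
E = E° − (0.0592/n) log Q = +0.32 − (0.0592/2)(-1.785) = +0.373 V.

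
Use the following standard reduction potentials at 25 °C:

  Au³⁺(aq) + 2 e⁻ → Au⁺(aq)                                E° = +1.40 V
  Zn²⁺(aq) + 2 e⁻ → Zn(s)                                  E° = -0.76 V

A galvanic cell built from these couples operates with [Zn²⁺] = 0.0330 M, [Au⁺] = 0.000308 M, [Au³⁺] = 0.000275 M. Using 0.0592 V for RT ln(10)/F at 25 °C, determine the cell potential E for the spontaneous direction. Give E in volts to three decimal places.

+2.202 V

Au³⁺/Au⁺ is the cathode (higher E°), Zn²⁺/Zn the anode: E°cell = +1.40 − (-0.76) = +2.16 V, n = 2.
Overall: Au³⁺(aq) + Zn(s) → Au⁺(aq) + Zn²⁺(aq)
Q = [Au⁺]·[Zn²⁺] / ([Au³⁺]); log Q = -1.432.
E = E° − (0.0592/n) log Q = +2.16 − (0.0592/2)(-1.432) = +2.202 V.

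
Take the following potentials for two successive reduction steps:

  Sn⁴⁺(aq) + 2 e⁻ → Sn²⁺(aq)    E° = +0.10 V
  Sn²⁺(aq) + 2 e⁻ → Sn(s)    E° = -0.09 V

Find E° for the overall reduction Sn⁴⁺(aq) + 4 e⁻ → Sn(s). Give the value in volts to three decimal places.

Adding the free-energy changes (−nFE°) of the two steps gives −n₃FE°₃ = −n₁FE°₁ − n₂FE°₂.
E°₃ = (2×+0.10 + 2×-0.09) / 4 = (+0.020) / 4 = +0.005 V.

+0.005 V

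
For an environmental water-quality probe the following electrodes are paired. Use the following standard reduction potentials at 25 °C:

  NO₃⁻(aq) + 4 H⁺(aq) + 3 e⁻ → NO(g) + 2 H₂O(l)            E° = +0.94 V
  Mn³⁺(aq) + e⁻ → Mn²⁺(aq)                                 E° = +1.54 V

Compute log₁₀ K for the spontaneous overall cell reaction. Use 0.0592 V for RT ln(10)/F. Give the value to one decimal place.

Cathode: Mn³⁺/Mn²⁺; anode: NO₃⁻/NO. E°cell = +0.60 V, n = 3.
log K = nE°cell / 0.0592 = (3)(+0.60) / 0.0592 = 30.4.

30.4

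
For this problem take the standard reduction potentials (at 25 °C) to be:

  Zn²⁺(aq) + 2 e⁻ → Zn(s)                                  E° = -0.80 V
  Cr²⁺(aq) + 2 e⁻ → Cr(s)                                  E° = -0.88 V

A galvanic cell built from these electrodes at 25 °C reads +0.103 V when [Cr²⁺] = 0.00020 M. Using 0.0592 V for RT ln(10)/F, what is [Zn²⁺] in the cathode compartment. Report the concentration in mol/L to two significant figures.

Zn²⁺/Zn is the cathode, Cr²⁺/Cr the anode: E°cell = +0.08 V, n = 2.
Overall reaction: Zn²⁺(aq) + Cr(s) → Zn(s) + Cr²⁺(aq); Q = [Cr²⁺]^1/[Zn²⁺]^1.
From E = E° − (0.0592/n) log Q: log Q = (E° − E)·n/0.0592 = (+0.08 − (+0.103))·2/0.0592 = -0.7770.
So 1·log[Zn²⁺] = 1·log(0.0002) − log Q = -3.6990 − (-0.7770) = -2.9220; [Zn²⁺] = 10^(-2.9220) ≈ 0.0012 M.

0.0012 M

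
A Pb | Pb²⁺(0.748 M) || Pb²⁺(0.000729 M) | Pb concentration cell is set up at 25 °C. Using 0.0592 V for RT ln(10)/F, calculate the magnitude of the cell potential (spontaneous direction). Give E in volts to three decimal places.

For a concentration cell E°cell = 0. The 0.748 M side is the cathode (reduction is favoured where [Pb²⁺] is higher).
With n = 2, E = −(0.0592/2) log([Pb²⁺]ₐₙ/[Pb²⁺]꜀ₐₜ) = −(0.0592/2) log(0.000729/0.748) = −(0.0592/2)(-3.011) = +0.089 V.

+0.089 V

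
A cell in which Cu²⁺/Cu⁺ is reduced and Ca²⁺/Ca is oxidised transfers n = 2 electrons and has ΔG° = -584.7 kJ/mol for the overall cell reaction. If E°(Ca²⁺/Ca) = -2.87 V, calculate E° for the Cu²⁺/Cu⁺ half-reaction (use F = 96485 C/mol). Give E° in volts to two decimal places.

E°cell = −ΔG°/(nF) = −(-584.7×10³)/((2)(96485)) = +3.030 V.
Since Cu²⁺/Cu⁺ is the cathode and Ca²⁺/Ca the anode, E°cell = E°(Cu²⁺/Cu⁺) − E°(Ca²⁺/Ca).
So E°(Cu²⁺/Cu⁺) = E°cell + E°(Ca²⁺/Ca) = +3.030 + (-2.87) = +0.16 V.

+0.16 V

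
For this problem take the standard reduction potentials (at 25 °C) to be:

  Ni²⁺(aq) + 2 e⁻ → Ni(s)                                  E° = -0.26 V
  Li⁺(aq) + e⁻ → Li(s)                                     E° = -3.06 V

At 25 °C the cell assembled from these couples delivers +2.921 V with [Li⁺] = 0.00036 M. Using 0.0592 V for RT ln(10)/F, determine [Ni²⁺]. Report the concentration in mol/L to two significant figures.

0.0016 M

Ni²⁺/Ni is the cathode, Li⁺/Li the anode: E°cell = +2.80 V, n = 2.
Overall reaction: Ni²⁺(aq) + 2 Li(s) → Ni(s) + 2 Li⁺(aq); Q = [Li⁺]^2/[Ni²⁺]^1.
From E = E° − (0.0592/n) log Q: log Q = (E° − E)·n/0.0592 = (+2.80 − (+2.921))·2/0.0592 = -4.0878.
So 1·log[Ni²⁺] = 2·log(0.00036) − log Q = -6.8874 − (-4.0878) = -2.7996; [Ni²⁺] = 10^(-2.7996) ≈ 0.0016 M.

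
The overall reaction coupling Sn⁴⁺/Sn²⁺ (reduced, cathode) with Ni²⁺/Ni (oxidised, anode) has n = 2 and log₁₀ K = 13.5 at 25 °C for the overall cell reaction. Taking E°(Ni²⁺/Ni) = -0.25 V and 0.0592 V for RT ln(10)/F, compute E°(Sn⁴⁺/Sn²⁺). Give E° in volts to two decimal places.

+0.15 V

E°cell = (0.0592/n)·log K = (0.0592/2)(13.5) = +0.400 V.
Since Sn⁴⁺/Sn²⁺ is the cathode and Ni²⁺/Ni the anode, E°cell = E°(Sn⁴⁺/Sn²⁺) − E°(Ni²⁺/Ni).
So E°(Sn⁴⁺/Sn²⁺) = E°cell + E°(Ni²⁺/Ni) = +0.400 + (-0.25) = +0.15 V.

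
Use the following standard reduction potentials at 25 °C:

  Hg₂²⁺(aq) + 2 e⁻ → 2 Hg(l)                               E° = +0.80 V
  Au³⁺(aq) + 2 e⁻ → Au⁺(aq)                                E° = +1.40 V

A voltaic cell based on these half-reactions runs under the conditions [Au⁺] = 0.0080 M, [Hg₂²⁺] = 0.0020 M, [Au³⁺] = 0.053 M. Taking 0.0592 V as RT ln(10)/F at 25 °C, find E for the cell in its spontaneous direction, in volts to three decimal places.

+0.704 V

Au³⁺/Au⁺ is the cathode (higher E°), Hg₂²⁺/Hg the anode: E°cell = +1.40 − (+0.80) = +0.60 V, n = 2.
Overall: Au³⁺(aq) + 2 Hg(l) → Au⁺(aq) + Hg₂²⁺(aq)
Q = [Au⁺]·[Hg₂²⁺] / ([Au³⁺]); log Q = -3.520.
E = E° − (0.0592/n) log Q = +0.60 − (0.0592/2)(-3.520) = +0.704 V.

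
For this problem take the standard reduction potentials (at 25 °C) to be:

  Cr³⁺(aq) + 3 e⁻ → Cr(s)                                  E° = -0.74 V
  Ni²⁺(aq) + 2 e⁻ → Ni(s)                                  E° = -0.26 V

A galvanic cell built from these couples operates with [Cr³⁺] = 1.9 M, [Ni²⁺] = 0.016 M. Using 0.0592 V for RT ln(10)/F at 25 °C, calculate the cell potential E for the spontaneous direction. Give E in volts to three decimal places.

+0.421 V

Ni²⁺/Ni is the cathode (higher E°), Cr³⁺/Cr the anode: E°cell = -0.26 − (-0.74) = +0.48 V, n = 6.
Overall: 3 Ni²⁺(aq) + 2 Cr(s) → 3 Ni(s) + 2 Cr³⁺(aq)
Q = [Cr³⁺]^2 / ([Ni²⁺]^3); log Q = 5.945.
E = E° − (0.0592/n) log Q = +0.48 − (0.0592/6)(5.945) = +0.421 V.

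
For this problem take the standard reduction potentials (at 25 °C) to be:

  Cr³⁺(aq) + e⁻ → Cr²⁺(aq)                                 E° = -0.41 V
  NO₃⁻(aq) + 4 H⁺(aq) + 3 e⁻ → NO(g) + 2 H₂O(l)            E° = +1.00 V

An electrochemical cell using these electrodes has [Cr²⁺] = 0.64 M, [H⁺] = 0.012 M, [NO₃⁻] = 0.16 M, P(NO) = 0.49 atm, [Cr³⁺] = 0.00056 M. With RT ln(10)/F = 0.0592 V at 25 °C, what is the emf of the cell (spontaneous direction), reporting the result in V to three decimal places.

+1.430 V

NO₃⁻/NO is the cathode (higher E°), Cr³⁺/Cr²⁺ the anode: E°cell = +1.00 − (-0.41) = +1.41 V, n = 3.
Overall: NO₃⁻(aq) + 4 H⁺(aq) + 3 Cr²⁺(aq) → NO(g) + 2 H₂O(l) + 3 Cr³⁺(aq)
Q = P(NO)·[Cr³⁺]^3 / ([NO₃⁻]·[H⁺]^4·[Cr²⁺]^3); log Q = -1.005.
E = E° − (0.0592/n) log Q = +1.41 − (0.0592/3)(-1.005) = +1.430 V.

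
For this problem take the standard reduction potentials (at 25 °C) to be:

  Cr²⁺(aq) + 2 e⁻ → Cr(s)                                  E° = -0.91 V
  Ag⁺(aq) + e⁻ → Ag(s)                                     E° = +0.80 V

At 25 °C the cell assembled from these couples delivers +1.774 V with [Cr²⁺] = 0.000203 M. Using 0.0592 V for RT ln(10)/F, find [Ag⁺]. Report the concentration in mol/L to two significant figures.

0.17 M

Ag⁺/Ag is the cathode, Cr²⁺/Cr the anode: E°cell = +1.71 V, n = 2.
Overall reaction: 2 Ag⁺(aq) + Cr(s) → 2 Ag(s) + Cr²⁺(aq); Q = [Cr²⁺]^1/[Ag⁺]^2.
From E = E° − (0.0592/n) log Q: log Q = (E° − E)·n/0.0592 = (+1.71 − (+1.774))·2/0.0592 = -2.1622.
So 2·log[Ag⁺] = 1·log(0.000203) − log Q = -3.6925 − (-2.1622) = -1.5303; log[Ag⁺] = -1.5303 / 2 = -0.7651; [Ag⁺] = 10^(-0.7651) ≈ 0.17 M.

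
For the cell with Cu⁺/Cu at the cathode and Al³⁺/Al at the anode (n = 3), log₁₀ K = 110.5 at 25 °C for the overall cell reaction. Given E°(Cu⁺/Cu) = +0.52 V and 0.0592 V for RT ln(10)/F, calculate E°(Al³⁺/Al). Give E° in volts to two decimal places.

E°cell = (0.0592/n)·log K = (0.0592/3)(110.5) = +2.181 V.
Since Cu⁺/Cu is the cathode and Al³⁺/Al the anode, E°cell = E°(Cu⁺/Cu) − E°(Al³⁺/Al).
So E°(Al³⁺/Al) = E°(Cu⁺/Cu) − E°cell = (+0.52) − (+2.181) = -1.66 V.

-1.66 V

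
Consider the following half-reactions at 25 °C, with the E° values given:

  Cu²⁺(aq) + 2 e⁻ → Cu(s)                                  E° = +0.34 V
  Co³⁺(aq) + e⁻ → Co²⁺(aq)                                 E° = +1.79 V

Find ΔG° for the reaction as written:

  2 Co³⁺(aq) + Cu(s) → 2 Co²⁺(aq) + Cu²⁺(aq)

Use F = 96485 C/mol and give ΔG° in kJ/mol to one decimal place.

As written, Co³⁺/Co²⁺ is reduced (cathode) and Cu²⁺/Cu is oxidised (anode), so E°cell = (+1.79) − (+0.34) = +1.45 V.
Balancing electrons gives n = 2.
ΔG° = −nFE° = −(2)(96485)(+1.45) = -279,806 J = -279.8 kJ/mol.

-279.8 kJ/mol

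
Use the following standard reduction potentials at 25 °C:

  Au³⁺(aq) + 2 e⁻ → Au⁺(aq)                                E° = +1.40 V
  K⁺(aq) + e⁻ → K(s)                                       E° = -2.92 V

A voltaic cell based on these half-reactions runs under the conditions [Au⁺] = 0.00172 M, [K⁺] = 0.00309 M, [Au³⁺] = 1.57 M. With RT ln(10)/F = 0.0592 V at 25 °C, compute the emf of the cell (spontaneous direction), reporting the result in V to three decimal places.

+4.556 V

Au³⁺/Au⁺ is the cathode (higher E°), K⁺/K the anode: E°cell = +1.40 − (-2.92) = +4.32 V, n = 2.
Overall: Au³⁺(aq) + 2 K(s) → Au⁺(aq) + 2 K⁺(aq)
Q = [Au⁺]·[K⁺]^2 / ([Au³⁺]); log Q = -7.980.
E = E° − (0.0592/n) log Q = +4.32 − (0.0592/2)(-7.980) = +4.556 V.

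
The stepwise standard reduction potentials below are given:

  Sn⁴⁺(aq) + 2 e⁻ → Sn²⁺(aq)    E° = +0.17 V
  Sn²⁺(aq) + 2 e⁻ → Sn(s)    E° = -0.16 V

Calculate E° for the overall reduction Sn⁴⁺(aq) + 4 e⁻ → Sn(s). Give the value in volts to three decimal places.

+0.005 V

Since ΔG° = −nFE° is additive over sequential reductions, n₃E°₃ = n₁E°₁ + n₂E°₂.
E°₃ = (2×+0.17 + 2×-0.16) / 4 = (+0.020) / 4 = +0.005 V.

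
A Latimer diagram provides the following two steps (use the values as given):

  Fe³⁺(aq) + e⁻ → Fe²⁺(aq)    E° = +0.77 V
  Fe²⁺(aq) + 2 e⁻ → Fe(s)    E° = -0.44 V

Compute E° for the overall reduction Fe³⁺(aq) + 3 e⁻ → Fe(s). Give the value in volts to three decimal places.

Standard free energies of sequential steps add: ΔG°₃ = ΔG°₁ + ΔG°₂, so n₃E°₃ = n₁E°₁ + n₂E°₂.
E°₃ = (1×+0.77 + 2×-0.44) / 3 = (-0.110) / 3 = -0.037 V.

-0.037 V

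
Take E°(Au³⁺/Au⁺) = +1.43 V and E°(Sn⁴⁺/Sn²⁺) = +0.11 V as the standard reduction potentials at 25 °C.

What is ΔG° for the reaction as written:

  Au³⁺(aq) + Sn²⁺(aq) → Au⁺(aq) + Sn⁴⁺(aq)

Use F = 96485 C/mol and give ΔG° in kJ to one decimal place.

As written, Au³⁺/Au⁺ is reduced (cathode) and Sn⁴⁺/Sn²⁺ is oxidised (anode), so E°cell = (+1.43) − (+0.11) = +1.32 V.
Balancing electrons gives n = 2.
ΔG° = −nFE° = −(2)(96485)(+1.32) = -254,720 J = -254.7 kJ.

-254.7 kJ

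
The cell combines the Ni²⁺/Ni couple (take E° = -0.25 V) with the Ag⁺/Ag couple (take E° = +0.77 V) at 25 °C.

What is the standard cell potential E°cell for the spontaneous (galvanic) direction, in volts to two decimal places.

+1.02 V

The Ag⁺/Ag couple has the higher reduction potential, so it is the cathode; Ni²⁺/Ni is oxidised at the anode.
E°cell = E°(cathode) − E°(anode) = (+0.77) − (-0.25) = +1.02 V.
Since E°cell > 0, the reaction is spontaneous under standard conditions.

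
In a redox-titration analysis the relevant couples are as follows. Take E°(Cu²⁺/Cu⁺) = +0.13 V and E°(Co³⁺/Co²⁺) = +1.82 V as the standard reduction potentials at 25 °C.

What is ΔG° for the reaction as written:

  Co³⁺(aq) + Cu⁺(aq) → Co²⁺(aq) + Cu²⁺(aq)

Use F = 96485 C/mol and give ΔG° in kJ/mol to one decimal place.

As written, Co³⁺/Co²⁺ is reduced (cathode) and Cu²⁺/Cu⁺ is oxidised (anode), so E°cell = (+1.82) − (+0.13) = +1.69 V.
Balancing electrons gives n = 1.
ΔG° = −nFE° = −(1)(96485)(+1.69) = -163,060 J = -163.1 kJ/mol.

-163.1 kJ/mol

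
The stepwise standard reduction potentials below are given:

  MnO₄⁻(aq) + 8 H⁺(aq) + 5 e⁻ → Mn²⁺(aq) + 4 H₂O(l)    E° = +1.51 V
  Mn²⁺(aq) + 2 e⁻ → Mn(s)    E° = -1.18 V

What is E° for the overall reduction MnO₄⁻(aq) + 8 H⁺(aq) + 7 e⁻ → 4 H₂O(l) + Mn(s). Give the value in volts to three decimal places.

Standard free energies of sequential steps add: ΔG°₃ = ΔG°₁ + ΔG°₂, so n₃E°₃ = n₁E°₁ + n₂E°₂.
E°₃ = (5×+1.51 + 2×-1.18) / 7 = (+5.190) / 7 = +0.741 V.

+0.741 V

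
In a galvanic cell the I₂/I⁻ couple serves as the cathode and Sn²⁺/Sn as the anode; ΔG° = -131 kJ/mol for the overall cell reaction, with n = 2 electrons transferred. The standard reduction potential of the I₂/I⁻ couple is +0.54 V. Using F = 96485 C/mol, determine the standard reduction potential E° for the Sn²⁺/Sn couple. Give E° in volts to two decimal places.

E°cell = −ΔG°/(nF) = −(-131×10³)/((2)(96485)) = +0.679 V.
Since I₂/I⁻ is the cathode and Sn²⁺/Sn the anode, E°cell = E°(I₂/I⁻) − E°(Sn²⁺/Sn).
So E°(Sn²⁺/Sn) = E°(I₂/I⁻) − E°cell = (+0.54) − (+0.679) = -0.14 V.

-0.14 V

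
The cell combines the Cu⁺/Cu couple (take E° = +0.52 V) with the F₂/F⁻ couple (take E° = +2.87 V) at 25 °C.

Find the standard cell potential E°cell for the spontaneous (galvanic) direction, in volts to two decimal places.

The F₂/F⁻ couple has the higher reduction potential, so it is the cathode; Cu⁺/Cu is oxidised at the anode.
E°cell = E°(cathode) − E°(anode) = (+2.87) − (+0.52) = +2.35 V.

+2.35 V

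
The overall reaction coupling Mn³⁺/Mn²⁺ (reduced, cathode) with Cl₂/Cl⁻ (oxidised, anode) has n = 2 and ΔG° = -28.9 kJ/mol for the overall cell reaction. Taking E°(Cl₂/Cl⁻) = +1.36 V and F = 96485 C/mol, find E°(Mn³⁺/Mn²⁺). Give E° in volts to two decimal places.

E°cell = −ΔG°/(nF) = −(-28.9×10³)/((2)(96485)) = +0.150 V.
Since Mn³⁺/Mn²⁺ is the cathode and Cl₂/Cl⁻ the anode, E°cell = E°(Mn³⁺/Mn²⁺) − E°(Cl₂/Cl⁻).
So E°(Mn³⁺/Mn²⁺) = E°cell + E°(Cl₂/Cl⁻) = +0.150 + (+1.36) = +1.51 V.

+1.51 V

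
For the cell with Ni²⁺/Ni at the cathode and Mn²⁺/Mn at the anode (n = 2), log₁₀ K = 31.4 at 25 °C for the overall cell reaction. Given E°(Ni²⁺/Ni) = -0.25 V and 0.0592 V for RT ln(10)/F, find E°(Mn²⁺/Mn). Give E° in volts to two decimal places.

E°cell = (0.0592/n)·log K = (0.0592/2)(31.4) = +0.929 V.
Since Ni²⁺/Ni is the cathode and Mn²⁺/Mn the anode, E°cell = E°(Ni²⁺/Ni) − E°(Mn²⁺/Mn).
So E°(Mn²⁺/Mn) = E°(Ni²⁺/Ni) − E°cell = (-0.25) − (+0.929) = -1.18 V.

-1.18 V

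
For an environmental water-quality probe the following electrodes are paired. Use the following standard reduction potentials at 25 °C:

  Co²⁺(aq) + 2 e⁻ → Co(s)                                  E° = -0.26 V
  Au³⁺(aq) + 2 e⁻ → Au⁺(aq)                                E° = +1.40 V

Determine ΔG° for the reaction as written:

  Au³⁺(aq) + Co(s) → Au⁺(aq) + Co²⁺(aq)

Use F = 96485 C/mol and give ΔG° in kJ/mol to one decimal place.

As written, Au³⁺/Au⁺ is reduced (cathode) and Co²⁺/Co is oxidised (anode), so E°cell = (+1.40) − (-0.26) = +1.66 V.
Balancing electrons gives n = 2.
ΔG° = −nFE° = −(2)(96485)(+1.66) = -320,330 J = -320.3 kJ/mol.

-320.3 kJ/mol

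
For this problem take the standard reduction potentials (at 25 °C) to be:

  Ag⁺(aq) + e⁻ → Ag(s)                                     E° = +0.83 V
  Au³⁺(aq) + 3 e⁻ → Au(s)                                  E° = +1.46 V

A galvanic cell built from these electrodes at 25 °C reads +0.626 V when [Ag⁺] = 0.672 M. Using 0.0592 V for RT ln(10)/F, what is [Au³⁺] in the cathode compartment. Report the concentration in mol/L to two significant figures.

0.19 M

Au³⁺/Au is the cathode, Ag⁺/Ag the anode: E°cell = +0.63 V, n = 3.
Overall reaction: Au³⁺(aq) + 3 Ag(s) → Au(s) + 3 Ag⁺(aq); Q = [Ag⁺]^3/[Au³⁺]^1.
From E = E° − (0.0592/n) log Q: log Q = (E° − E)·n/0.0592 = (+0.63 − (+0.626))·3/0.0592 = 0.2027.
So 1·log[Au³⁺] = 3·log(0.672) − log Q = -0.5179 − (0.2027) = -0.7206; [Au³⁺] = 10^(-0.7206) ≈ 0.19 M.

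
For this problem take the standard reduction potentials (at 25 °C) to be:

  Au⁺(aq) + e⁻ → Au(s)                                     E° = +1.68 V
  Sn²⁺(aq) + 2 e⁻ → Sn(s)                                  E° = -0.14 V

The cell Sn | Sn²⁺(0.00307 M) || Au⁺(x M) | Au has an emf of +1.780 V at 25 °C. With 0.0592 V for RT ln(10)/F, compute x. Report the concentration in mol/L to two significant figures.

Au⁺/Au is the cathode, Sn²⁺/Sn the anode: E°cell = +1.82 V, n = 2.
Overall reaction: 2 Au⁺(aq) + Sn(s) → 2 Au(s) + Sn²⁺(aq); Q = [Sn²⁺]^1/[Au⁺]^2.
From E = E° − (0.0592/n) log Q: log Q = (E° − E)·n/0.0592 = (+1.82 − (+1.780))·2/0.0592 = 1.3514.
So 2·log[Au⁺] = 1·log(0.00307) − log Q = -2.5129 − (1.3514) = -3.8643; log[Au⁺] = -3.8643 / 2 = -1.9322; [Au⁺] = 10^(-1.9322) ≈ 0.012 M.

0.012 M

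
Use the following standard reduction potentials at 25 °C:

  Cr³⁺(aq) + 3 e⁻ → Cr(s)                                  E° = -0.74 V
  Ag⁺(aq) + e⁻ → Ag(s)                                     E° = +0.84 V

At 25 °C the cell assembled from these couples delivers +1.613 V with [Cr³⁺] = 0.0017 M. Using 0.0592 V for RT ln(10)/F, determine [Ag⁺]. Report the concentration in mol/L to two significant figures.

Ag⁺/Ag is the cathode, Cr³⁺/Cr the anode: E°cell = +1.58 V, n = 3.
Overall reaction: 3 Ag⁺(aq) + Cr(s) → 3 Ag(s) + Cr³⁺(aq); Q = [Cr³⁺]^1/[Ag⁺]^3.
From E = E° − (0.0592/n) log Q: log Q = (E° − E)·n/0.0592 = (+1.58 − (+1.613))·3/0.0592 = -1.6723.
So 3·log[Ag⁺] = 1·log(0.0017) − log Q = -2.7696 − (-1.6723) = -1.0973; log[Ag⁺] = -1.0973 / 3 = -0.3658; [Ag⁺] = 10^(-0.3658) ≈ 0.43 M.

0.43 M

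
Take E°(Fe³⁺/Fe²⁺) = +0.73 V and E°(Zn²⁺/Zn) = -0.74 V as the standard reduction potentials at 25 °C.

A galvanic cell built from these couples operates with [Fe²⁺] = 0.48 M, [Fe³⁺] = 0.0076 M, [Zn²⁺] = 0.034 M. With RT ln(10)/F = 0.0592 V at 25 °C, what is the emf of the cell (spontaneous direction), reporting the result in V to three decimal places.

+1.407 V

Fe³⁺/Fe²⁺ is the cathode (higher E°), Zn²⁺/Zn the anode: E°cell = +0.73 − (-0.74) = +1.47 V, n = 2.
Overall: 2 Fe³⁺(aq) + Zn(s) → 2 Fe²⁺(aq) + Zn²⁺(aq)
Q = [Fe²⁺]^2·[Zn²⁺] / ([Fe³⁺]^2); log Q = 2.132.
E = E° − (0.0592/n) log Q = +1.47 − (0.0592/2)(2.132) = +1.407 V.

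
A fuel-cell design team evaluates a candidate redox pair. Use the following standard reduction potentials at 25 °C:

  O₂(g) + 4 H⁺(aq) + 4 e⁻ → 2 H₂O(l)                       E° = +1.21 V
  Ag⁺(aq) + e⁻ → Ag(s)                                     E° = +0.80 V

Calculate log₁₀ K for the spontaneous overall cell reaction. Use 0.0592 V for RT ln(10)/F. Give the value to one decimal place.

27.7

Cathode: O₂/H₂O; anode: Ag⁺/Ag. E°cell = +0.41 V, n = 4.
log K = nE°cell / 0.0592 = (4)(+0.41) / 0.0592 = 27.7.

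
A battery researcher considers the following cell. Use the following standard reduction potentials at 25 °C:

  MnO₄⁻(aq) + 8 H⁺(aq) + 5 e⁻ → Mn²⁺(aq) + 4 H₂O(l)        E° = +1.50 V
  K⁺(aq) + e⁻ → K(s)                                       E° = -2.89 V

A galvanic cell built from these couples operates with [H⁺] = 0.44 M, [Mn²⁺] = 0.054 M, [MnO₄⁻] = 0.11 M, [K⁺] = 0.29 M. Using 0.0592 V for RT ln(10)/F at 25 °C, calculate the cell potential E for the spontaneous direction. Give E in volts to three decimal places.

MnO₄⁻/Mn²⁺ is the cathode (higher E°), K⁺/K the anode: E°cell = +1.50 − (-2.89) = +4.39 V, n = 5.
Overall: MnO₄⁻(aq) + 8 H⁺(aq) + 5 K(s) → Mn²⁺(aq) + 4 H₂O(l) + 5 K⁺(aq)
Q = [Mn²⁺]·[K⁺]^5 / ([MnO₄⁻]·[H⁺]^8); log Q = -0.145.
E = E° − (0.0592/n) log Q = +4.39 − (0.0592/5)(-0.145) = +4.392 V.

+4.392 V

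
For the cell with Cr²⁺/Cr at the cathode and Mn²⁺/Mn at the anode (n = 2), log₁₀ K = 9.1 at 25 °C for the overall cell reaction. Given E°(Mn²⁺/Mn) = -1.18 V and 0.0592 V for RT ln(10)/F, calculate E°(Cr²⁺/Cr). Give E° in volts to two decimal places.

E°cell = (0.0592/n)·log K = (0.0592/2)(9.1) = +0.269 V.
Since Cr²⁺/Cr is the cathode and Mn²⁺/Mn the anode, E°cell = E°(Cr²⁺/Cr) − E°(Mn²⁺/Mn).
So E°(Cr²⁺/Cr) = E°cell + E°(Mn²⁺/Mn) = +0.269 + (-1.18) = -0.91 V.

-0.91 V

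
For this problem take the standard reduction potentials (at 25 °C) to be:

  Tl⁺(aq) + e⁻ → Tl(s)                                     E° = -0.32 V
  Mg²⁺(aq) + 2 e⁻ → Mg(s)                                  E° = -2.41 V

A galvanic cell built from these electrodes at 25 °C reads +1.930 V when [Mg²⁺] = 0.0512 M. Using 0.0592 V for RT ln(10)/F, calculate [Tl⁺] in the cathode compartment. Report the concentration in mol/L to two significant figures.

0.00045 M

Tl⁺/Tl is the cathode, Mg²⁺/Mg the anode: E°cell = +2.09 V, n = 2.
Overall reaction: 2 Tl⁺(aq) + Mg(s) → 2 Tl(s) + Mg²⁺(aq); Q = [Mg²⁺]^1/[Tl⁺]^2.
From E = E° − (0.0592/n) log Q: log Q = (E° − E)·n/0.0592 = (+2.09 − (+1.930))·2/0.0592 = 5.4054.
So 2·log[Tl⁺] = 1·log(0.0512) − log Q = -1.2907 − (5.4054) = -6.6961; log[Tl⁺] = -6.6961 / 2 = -3.3481; [Tl⁺] = 10^(-3.3481) ≈ 0.00045 M.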